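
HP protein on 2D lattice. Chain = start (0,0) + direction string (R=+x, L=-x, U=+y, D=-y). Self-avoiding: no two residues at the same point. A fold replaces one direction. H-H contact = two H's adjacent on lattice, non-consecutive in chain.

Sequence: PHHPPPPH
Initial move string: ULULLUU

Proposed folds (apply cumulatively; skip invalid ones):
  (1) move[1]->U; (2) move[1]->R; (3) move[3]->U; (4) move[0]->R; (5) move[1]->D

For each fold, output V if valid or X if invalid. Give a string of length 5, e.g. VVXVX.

Initial: ULULLUU -> [(0, 0), (0, 1), (-1, 1), (-1, 2), (-2, 2), (-3, 2), (-3, 3), (-3, 4)]
Fold 1: move[1]->U => UUULLUU VALID
Fold 2: move[1]->R => URULLUU VALID
Fold 3: move[3]->U => URUULUU VALID
Fold 4: move[0]->R => RRUULUU VALID
Fold 5: move[1]->D => RDUULUU INVALID (collision), skipped

Answer: VVVVX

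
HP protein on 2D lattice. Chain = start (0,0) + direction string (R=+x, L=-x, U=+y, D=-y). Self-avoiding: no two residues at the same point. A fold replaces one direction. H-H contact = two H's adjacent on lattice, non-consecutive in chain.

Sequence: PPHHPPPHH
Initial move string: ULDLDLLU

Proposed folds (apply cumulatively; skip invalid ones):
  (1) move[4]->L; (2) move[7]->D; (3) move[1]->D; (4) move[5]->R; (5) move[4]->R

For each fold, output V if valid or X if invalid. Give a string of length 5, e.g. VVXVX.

Initial: ULDLDLLU -> [(0, 0), (0, 1), (-1, 1), (-1, 0), (-2, 0), (-2, -1), (-3, -1), (-4, -1), (-4, 0)]
Fold 1: move[4]->L => ULDLLLLU VALID
Fold 2: move[7]->D => ULDLLLLD VALID
Fold 3: move[1]->D => UDDLLLLD INVALID (collision), skipped
Fold 4: move[5]->R => ULDLLRLD INVALID (collision), skipped
Fold 5: move[4]->R => ULDLRLLD INVALID (collision), skipped

Answer: VVXXX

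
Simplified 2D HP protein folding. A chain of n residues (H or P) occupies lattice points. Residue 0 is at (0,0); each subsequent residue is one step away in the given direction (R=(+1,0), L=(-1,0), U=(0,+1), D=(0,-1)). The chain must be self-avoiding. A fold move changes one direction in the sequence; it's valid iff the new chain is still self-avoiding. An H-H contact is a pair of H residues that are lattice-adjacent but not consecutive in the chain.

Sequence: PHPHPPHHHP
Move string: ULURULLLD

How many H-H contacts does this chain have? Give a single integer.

Positions: [(0, 0), (0, 1), (-1, 1), (-1, 2), (0, 2), (0, 3), (-1, 3), (-2, 3), (-3, 3), (-3, 2)]
H-H contact: residue 3 @(-1,2) - residue 6 @(-1, 3)

Answer: 1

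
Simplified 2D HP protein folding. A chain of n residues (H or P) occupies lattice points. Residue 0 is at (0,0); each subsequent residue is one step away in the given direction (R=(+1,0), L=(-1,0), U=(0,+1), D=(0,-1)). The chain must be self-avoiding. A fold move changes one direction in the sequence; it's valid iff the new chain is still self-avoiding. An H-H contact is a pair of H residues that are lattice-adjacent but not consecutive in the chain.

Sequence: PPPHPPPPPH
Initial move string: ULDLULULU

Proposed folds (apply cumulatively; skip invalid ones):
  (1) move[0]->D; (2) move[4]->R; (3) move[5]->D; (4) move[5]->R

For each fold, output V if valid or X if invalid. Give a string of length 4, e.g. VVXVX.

Initial: ULDLULULU -> [(0, 0), (0, 1), (-1, 1), (-1, 0), (-2, 0), (-2, 1), (-3, 1), (-3, 2), (-4, 2), (-4, 3)]
Fold 1: move[0]->D => DLDLULULU VALID
Fold 2: move[4]->R => DLDLRLULU INVALID (collision), skipped
Fold 3: move[5]->D => DLDLUDULU INVALID (collision), skipped
Fold 4: move[5]->R => DLDLURULU INVALID (collision), skipped

Answer: VXXX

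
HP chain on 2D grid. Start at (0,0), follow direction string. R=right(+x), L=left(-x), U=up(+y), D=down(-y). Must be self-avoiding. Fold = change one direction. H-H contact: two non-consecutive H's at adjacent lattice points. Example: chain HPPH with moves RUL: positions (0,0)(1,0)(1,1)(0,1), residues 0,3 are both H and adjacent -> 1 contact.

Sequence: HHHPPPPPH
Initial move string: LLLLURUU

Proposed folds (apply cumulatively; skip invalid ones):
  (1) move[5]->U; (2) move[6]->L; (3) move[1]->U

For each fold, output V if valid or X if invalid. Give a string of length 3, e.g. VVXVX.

Initial: LLLLURUU -> [(0, 0), (-1, 0), (-2, 0), (-3, 0), (-4, 0), (-4, 1), (-3, 1), (-3, 2), (-3, 3)]
Fold 1: move[5]->U => LLLLUUUU VALID
Fold 2: move[6]->L => LLLLUULU VALID
Fold 3: move[1]->U => LULLUULU VALID

Answer: VVV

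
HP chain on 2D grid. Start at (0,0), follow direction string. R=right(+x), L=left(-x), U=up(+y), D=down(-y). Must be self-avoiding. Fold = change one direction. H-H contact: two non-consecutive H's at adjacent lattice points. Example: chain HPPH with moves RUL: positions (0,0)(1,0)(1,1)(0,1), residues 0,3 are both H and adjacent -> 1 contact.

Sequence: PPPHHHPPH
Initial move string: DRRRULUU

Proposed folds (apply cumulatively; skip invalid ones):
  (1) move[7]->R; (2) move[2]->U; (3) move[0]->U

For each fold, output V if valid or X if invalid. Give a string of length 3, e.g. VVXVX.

Initial: DRRRULUU -> [(0, 0), (0, -1), (1, -1), (2, -1), (3, -1), (3, 0), (2, 0), (2, 1), (2, 2)]
Fold 1: move[7]->R => DRRRULUR VALID
Fold 2: move[2]->U => DRURULUR VALID
Fold 3: move[0]->U => URURULUR VALID

Answer: VVV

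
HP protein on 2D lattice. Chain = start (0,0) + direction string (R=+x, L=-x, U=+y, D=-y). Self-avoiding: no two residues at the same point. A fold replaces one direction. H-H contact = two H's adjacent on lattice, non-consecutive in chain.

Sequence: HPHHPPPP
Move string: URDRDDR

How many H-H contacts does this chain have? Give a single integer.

Answer: 1

Derivation:
Positions: [(0, 0), (0, 1), (1, 1), (1, 0), (2, 0), (2, -1), (2, -2), (3, -2)]
H-H contact: residue 0 @(0,0) - residue 3 @(1, 0)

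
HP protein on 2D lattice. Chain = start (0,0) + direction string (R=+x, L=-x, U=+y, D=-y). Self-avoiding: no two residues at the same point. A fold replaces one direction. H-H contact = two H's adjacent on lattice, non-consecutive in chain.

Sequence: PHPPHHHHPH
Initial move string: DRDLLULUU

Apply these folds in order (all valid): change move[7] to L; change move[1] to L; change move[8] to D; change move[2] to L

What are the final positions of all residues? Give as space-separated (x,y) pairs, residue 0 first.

Answer: (0,0) (0,-1) (-1,-1) (-2,-1) (-3,-1) (-4,-1) (-4,0) (-5,0) (-6,0) (-6,-1)

Derivation:
Initial moves: DRDLLULUU
Fold: move[7]->L => DRDLLULLU (positions: [(0, 0), (0, -1), (1, -1), (1, -2), (0, -2), (-1, -2), (-1, -1), (-2, -1), (-3, -1), (-3, 0)])
Fold: move[1]->L => DLDLLULLU (positions: [(0, 0), (0, -1), (-1, -1), (-1, -2), (-2, -2), (-3, -2), (-3, -1), (-4, -1), (-5, -1), (-5, 0)])
Fold: move[8]->D => DLDLLULLD (positions: [(0, 0), (0, -1), (-1, -1), (-1, -2), (-2, -2), (-3, -2), (-3, -1), (-4, -1), (-5, -1), (-5, -2)])
Fold: move[2]->L => DLLLLULLD (positions: [(0, 0), (0, -1), (-1, -1), (-2, -1), (-3, -1), (-4, -1), (-4, 0), (-5, 0), (-6, 0), (-6, -1)])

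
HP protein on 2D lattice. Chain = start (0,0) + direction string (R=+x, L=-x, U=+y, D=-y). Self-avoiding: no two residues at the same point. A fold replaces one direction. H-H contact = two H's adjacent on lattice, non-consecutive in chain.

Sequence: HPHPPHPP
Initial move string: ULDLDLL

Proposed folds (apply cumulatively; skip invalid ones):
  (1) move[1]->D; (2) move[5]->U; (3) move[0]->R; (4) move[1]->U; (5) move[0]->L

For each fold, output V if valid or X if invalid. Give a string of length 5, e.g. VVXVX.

Initial: ULDLDLL -> [(0, 0), (0, 1), (-1, 1), (-1, 0), (-2, 0), (-2, -1), (-3, -1), (-4, -1)]
Fold 1: move[1]->D => UDDLDLL INVALID (collision), skipped
Fold 2: move[5]->U => ULDLDUL INVALID (collision), skipped
Fold 3: move[0]->R => RLDLDLL INVALID (collision), skipped
Fold 4: move[1]->U => UUDLDLL INVALID (collision), skipped
Fold 5: move[0]->L => LLDLDLL VALID

Answer: XXXXV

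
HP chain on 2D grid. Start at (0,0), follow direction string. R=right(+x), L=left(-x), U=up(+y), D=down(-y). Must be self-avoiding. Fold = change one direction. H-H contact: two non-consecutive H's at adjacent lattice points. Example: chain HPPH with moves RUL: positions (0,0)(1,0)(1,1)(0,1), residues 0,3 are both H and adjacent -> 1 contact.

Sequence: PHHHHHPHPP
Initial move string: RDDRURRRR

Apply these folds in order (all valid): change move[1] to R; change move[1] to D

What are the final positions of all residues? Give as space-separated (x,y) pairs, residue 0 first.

Initial moves: RDDRURRRR
Fold: move[1]->R => RRDRURRRR (positions: [(0, 0), (1, 0), (2, 0), (2, -1), (3, -1), (3, 0), (4, 0), (5, 0), (6, 0), (7, 0)])
Fold: move[1]->D => RDDRURRRR (positions: [(0, 0), (1, 0), (1, -1), (1, -2), (2, -2), (2, -1), (3, -1), (4, -1), (5, -1), (6, -1)])

Answer: (0,0) (1,0) (1,-1) (1,-2) (2,-2) (2,-1) (3,-1) (4,-1) (5,-1) (6,-1)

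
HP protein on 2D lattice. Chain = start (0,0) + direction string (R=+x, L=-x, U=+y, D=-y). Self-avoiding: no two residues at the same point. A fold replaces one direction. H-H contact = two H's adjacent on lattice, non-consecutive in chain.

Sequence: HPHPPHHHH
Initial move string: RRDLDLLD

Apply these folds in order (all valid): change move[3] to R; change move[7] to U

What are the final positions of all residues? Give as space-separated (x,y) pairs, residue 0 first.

Initial moves: RRDLDLLD
Fold: move[3]->R => RRDRDLLD (positions: [(0, 0), (1, 0), (2, 0), (2, -1), (3, -1), (3, -2), (2, -2), (1, -2), (1, -3)])
Fold: move[7]->U => RRDRDLLU (positions: [(0, 0), (1, 0), (2, 0), (2, -1), (3, -1), (3, -2), (2, -2), (1, -2), (1, -1)])

Answer: (0,0) (1,0) (2,0) (2,-1) (3,-1) (3,-2) (2,-2) (1,-2) (1,-1)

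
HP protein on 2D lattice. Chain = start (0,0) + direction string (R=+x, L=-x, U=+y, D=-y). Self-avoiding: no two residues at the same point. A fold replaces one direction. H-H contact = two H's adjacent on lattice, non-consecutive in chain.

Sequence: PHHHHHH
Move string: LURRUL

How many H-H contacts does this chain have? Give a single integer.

Positions: [(0, 0), (-1, 0), (-1, 1), (0, 1), (1, 1), (1, 2), (0, 2)]
H-H contact: residue 3 @(0,1) - residue 6 @(0, 2)

Answer: 1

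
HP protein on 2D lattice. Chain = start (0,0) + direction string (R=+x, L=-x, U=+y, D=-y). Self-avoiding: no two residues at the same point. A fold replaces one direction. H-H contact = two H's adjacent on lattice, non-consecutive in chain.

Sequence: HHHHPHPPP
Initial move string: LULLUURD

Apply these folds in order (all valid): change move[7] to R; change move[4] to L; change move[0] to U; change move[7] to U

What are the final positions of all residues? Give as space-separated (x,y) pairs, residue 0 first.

Initial moves: LULLUURD
Fold: move[7]->R => LULLUURR (positions: [(0, 0), (-1, 0), (-1, 1), (-2, 1), (-3, 1), (-3, 2), (-3, 3), (-2, 3), (-1, 3)])
Fold: move[4]->L => LULLLURR (positions: [(0, 0), (-1, 0), (-1, 1), (-2, 1), (-3, 1), (-4, 1), (-4, 2), (-3, 2), (-2, 2)])
Fold: move[0]->U => UULLLURR (positions: [(0, 0), (0, 1), (0, 2), (-1, 2), (-2, 2), (-3, 2), (-3, 3), (-2, 3), (-1, 3)])
Fold: move[7]->U => UULLLURU (positions: [(0, 0), (0, 1), (0, 2), (-1, 2), (-2, 2), (-3, 2), (-3, 3), (-2, 3), (-2, 4)])

Answer: (0,0) (0,1) (0,2) (-1,2) (-2,2) (-3,2) (-3,3) (-2,3) (-2,4)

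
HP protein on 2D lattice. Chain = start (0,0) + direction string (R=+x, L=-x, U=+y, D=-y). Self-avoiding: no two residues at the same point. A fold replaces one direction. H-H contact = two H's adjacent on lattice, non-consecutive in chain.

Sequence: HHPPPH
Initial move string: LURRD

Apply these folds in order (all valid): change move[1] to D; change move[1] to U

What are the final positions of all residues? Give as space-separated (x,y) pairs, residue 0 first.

Answer: (0,0) (-1,0) (-1,1) (0,1) (1,1) (1,0)

Derivation:
Initial moves: LURRD
Fold: move[1]->D => LDRRD (positions: [(0, 0), (-1, 0), (-1, -1), (0, -1), (1, -1), (1, -2)])
Fold: move[1]->U => LURRD (positions: [(0, 0), (-1, 0), (-1, 1), (0, 1), (1, 1), (1, 0)])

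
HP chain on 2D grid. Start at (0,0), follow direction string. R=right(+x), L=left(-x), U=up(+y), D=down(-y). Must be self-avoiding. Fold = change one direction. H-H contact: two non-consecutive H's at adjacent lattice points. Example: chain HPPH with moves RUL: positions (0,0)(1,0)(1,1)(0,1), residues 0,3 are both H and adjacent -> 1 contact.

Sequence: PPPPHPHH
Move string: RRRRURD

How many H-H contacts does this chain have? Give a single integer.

Positions: [(0, 0), (1, 0), (2, 0), (3, 0), (4, 0), (4, 1), (5, 1), (5, 0)]
H-H contact: residue 4 @(4,0) - residue 7 @(5, 0)

Answer: 1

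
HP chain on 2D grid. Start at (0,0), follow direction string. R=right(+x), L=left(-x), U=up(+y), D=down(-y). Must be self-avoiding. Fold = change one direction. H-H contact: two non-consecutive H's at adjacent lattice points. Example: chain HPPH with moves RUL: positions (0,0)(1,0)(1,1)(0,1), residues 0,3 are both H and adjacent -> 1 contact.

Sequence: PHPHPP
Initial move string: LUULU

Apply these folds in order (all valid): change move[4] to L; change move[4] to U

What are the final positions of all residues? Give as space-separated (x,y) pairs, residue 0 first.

Initial moves: LUULU
Fold: move[4]->L => LUULL (positions: [(0, 0), (-1, 0), (-1, 1), (-1, 2), (-2, 2), (-3, 2)])
Fold: move[4]->U => LUULU (positions: [(0, 0), (-1, 0), (-1, 1), (-1, 2), (-2, 2), (-2, 3)])

Answer: (0,0) (-1,0) (-1,1) (-1,2) (-2,2) (-2,3)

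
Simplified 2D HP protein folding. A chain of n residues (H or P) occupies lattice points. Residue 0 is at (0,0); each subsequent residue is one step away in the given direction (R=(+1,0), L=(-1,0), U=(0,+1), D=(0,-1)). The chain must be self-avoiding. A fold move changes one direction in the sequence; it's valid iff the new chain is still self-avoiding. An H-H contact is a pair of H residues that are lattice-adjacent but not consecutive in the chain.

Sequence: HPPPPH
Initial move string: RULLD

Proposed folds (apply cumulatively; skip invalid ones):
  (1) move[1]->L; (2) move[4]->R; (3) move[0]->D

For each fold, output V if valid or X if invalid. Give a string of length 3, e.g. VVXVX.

Answer: XXX

Derivation:
Initial: RULLD -> [(0, 0), (1, 0), (1, 1), (0, 1), (-1, 1), (-1, 0)]
Fold 1: move[1]->L => RLLLD INVALID (collision), skipped
Fold 2: move[4]->R => RULLR INVALID (collision), skipped
Fold 3: move[0]->D => DULLD INVALID (collision), skipped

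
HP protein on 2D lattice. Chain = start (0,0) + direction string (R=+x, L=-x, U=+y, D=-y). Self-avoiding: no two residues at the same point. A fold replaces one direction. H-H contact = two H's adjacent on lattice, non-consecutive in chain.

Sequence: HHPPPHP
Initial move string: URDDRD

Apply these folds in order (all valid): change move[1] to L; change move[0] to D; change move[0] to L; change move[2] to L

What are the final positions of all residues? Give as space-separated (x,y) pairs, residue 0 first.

Answer: (0,0) (-1,0) (-2,0) (-3,0) (-3,-1) (-2,-1) (-2,-2)

Derivation:
Initial moves: URDDRD
Fold: move[1]->L => ULDDRD (positions: [(0, 0), (0, 1), (-1, 1), (-1, 0), (-1, -1), (0, -1), (0, -2)])
Fold: move[0]->D => DLDDRD (positions: [(0, 0), (0, -1), (-1, -1), (-1, -2), (-1, -3), (0, -3), (0, -4)])
Fold: move[0]->L => LLDDRD (positions: [(0, 0), (-1, 0), (-2, 0), (-2, -1), (-2, -2), (-1, -2), (-1, -3)])
Fold: move[2]->L => LLLDRD (positions: [(0, 0), (-1, 0), (-2, 0), (-3, 0), (-3, -1), (-2, -1), (-2, -2)])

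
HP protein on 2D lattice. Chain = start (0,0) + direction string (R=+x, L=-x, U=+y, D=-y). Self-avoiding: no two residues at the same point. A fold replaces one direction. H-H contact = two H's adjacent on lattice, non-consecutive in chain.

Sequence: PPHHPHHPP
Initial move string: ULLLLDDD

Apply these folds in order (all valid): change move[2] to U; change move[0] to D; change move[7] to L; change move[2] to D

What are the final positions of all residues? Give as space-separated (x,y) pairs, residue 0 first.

Answer: (0,0) (0,-1) (-1,-1) (-1,-2) (-2,-2) (-3,-2) (-3,-3) (-3,-4) (-4,-4)

Derivation:
Initial moves: ULLLLDDD
Fold: move[2]->U => ULULLDDD (positions: [(0, 0), (0, 1), (-1, 1), (-1, 2), (-2, 2), (-3, 2), (-3, 1), (-3, 0), (-3, -1)])
Fold: move[0]->D => DLULLDDD (positions: [(0, 0), (0, -1), (-1, -1), (-1, 0), (-2, 0), (-3, 0), (-3, -1), (-3, -2), (-3, -3)])
Fold: move[7]->L => DLULLDDL (positions: [(0, 0), (0, -1), (-1, -1), (-1, 0), (-2, 0), (-3, 0), (-3, -1), (-3, -2), (-4, -2)])
Fold: move[2]->D => DLDLLDDL (positions: [(0, 0), (0, -1), (-1, -1), (-1, -2), (-2, -2), (-3, -2), (-3, -3), (-3, -4), (-4, -4)])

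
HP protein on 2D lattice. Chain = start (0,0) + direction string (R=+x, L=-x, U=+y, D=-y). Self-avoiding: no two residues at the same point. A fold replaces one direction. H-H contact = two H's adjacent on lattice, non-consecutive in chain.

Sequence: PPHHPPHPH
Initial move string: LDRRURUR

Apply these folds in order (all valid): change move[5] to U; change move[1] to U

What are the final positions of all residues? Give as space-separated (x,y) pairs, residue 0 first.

Answer: (0,0) (-1,0) (-1,1) (0,1) (1,1) (1,2) (1,3) (1,4) (2,4)

Derivation:
Initial moves: LDRRURUR
Fold: move[5]->U => LDRRUUUR (positions: [(0, 0), (-1, 0), (-1, -1), (0, -1), (1, -1), (1, 0), (1, 1), (1, 2), (2, 2)])
Fold: move[1]->U => LURRUUUR (positions: [(0, 0), (-1, 0), (-1, 1), (0, 1), (1, 1), (1, 2), (1, 3), (1, 4), (2, 4)])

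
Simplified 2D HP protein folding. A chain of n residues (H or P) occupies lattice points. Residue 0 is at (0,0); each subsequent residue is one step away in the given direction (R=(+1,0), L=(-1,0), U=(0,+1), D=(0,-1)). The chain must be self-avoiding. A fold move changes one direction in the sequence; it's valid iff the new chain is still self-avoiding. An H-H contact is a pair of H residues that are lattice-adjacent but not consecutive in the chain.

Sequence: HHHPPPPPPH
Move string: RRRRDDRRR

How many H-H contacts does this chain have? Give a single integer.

Answer: 0

Derivation:
Positions: [(0, 0), (1, 0), (2, 0), (3, 0), (4, 0), (4, -1), (4, -2), (5, -2), (6, -2), (7, -2)]
No H-H contacts found.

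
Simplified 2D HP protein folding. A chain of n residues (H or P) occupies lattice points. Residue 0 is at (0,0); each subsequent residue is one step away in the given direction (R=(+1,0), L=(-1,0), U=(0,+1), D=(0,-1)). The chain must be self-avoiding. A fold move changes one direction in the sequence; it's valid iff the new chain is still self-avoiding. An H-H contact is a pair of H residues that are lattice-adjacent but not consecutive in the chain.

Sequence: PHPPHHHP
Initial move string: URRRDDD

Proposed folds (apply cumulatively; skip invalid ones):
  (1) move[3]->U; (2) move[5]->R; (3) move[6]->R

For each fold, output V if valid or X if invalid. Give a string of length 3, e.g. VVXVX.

Answer: XVV

Derivation:
Initial: URRRDDD -> [(0, 0), (0, 1), (1, 1), (2, 1), (3, 1), (3, 0), (3, -1), (3, -2)]
Fold 1: move[3]->U => URRUDDD INVALID (collision), skipped
Fold 2: move[5]->R => URRRDRD VALID
Fold 3: move[6]->R => URRRDRR VALID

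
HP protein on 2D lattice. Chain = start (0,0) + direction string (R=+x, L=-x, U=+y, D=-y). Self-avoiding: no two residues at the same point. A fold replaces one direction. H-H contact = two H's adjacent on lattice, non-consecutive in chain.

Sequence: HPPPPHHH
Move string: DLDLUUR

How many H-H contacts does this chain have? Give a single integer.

Answer: 1

Derivation:
Positions: [(0, 0), (0, -1), (-1, -1), (-1, -2), (-2, -2), (-2, -1), (-2, 0), (-1, 0)]
H-H contact: residue 0 @(0,0) - residue 7 @(-1, 0)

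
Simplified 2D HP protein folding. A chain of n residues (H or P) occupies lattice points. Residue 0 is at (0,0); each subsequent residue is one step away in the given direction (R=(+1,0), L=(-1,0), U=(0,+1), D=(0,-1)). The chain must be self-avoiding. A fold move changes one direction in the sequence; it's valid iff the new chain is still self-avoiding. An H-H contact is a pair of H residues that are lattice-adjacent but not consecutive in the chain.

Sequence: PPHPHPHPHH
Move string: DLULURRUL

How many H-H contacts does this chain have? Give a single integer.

Positions: [(0, 0), (0, -1), (-1, -1), (-1, 0), (-2, 0), (-2, 1), (-1, 1), (0, 1), (0, 2), (-1, 2)]
H-H contact: residue 6 @(-1,1) - residue 9 @(-1, 2)

Answer: 1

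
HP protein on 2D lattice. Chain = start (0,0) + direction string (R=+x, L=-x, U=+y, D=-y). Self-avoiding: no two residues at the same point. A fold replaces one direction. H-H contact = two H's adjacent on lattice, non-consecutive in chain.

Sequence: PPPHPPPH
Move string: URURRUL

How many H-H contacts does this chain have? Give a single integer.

Answer: 0

Derivation:
Positions: [(0, 0), (0, 1), (1, 1), (1, 2), (2, 2), (3, 2), (3, 3), (2, 3)]
No H-H contacts found.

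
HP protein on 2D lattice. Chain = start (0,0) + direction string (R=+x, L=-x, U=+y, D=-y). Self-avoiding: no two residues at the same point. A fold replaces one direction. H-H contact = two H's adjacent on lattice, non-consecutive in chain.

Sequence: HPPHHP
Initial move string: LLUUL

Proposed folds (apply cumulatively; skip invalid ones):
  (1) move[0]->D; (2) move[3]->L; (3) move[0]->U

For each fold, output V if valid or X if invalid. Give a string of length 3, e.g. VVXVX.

Answer: VVV

Derivation:
Initial: LLUUL -> [(0, 0), (-1, 0), (-2, 0), (-2, 1), (-2, 2), (-3, 2)]
Fold 1: move[0]->D => DLUUL VALID
Fold 2: move[3]->L => DLULL VALID
Fold 3: move[0]->U => ULULL VALID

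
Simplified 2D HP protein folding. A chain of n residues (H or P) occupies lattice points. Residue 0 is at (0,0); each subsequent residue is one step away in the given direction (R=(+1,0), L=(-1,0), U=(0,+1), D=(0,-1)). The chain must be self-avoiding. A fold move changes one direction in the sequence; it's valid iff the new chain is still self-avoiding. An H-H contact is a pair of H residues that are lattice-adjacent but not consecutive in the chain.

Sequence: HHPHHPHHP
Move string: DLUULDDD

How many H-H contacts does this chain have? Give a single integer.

Positions: [(0, 0), (0, -1), (-1, -1), (-1, 0), (-1, 1), (-2, 1), (-2, 0), (-2, -1), (-2, -2)]
H-H contact: residue 0 @(0,0) - residue 3 @(-1, 0)
H-H contact: residue 3 @(-1,0) - residue 6 @(-2, 0)

Answer: 2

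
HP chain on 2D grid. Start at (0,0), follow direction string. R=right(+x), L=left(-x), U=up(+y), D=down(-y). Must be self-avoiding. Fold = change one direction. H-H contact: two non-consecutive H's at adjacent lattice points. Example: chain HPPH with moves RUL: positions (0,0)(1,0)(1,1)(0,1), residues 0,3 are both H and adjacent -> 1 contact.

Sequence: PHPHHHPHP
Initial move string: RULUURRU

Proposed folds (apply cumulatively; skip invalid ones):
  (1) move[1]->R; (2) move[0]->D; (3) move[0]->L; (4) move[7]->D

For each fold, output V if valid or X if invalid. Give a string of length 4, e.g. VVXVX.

Initial: RULUURRU -> [(0, 0), (1, 0), (1, 1), (0, 1), (0, 2), (0, 3), (1, 3), (2, 3), (2, 4)]
Fold 1: move[1]->R => RRLUURRU INVALID (collision), skipped
Fold 2: move[0]->D => DULUURRU INVALID (collision), skipped
Fold 3: move[0]->L => LULUURRU VALID
Fold 4: move[7]->D => LULUURRD VALID

Answer: XXVV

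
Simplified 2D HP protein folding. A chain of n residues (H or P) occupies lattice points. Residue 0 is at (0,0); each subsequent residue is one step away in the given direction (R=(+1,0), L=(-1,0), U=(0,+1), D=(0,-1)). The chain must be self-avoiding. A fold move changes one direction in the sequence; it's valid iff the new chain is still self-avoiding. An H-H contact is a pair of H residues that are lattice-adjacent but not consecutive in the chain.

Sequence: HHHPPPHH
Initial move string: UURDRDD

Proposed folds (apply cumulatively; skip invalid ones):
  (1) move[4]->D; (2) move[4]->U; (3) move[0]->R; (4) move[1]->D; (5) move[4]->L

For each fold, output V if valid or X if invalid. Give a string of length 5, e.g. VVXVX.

Answer: VXVVV

Derivation:
Initial: UURDRDD -> [(0, 0), (0, 1), (0, 2), (1, 2), (1, 1), (2, 1), (2, 0), (2, -1)]
Fold 1: move[4]->D => UURDDDD VALID
Fold 2: move[4]->U => UURDUDD INVALID (collision), skipped
Fold 3: move[0]->R => RURDDDD VALID
Fold 4: move[1]->D => RDRDDDD VALID
Fold 5: move[4]->L => RDRDLDD VALID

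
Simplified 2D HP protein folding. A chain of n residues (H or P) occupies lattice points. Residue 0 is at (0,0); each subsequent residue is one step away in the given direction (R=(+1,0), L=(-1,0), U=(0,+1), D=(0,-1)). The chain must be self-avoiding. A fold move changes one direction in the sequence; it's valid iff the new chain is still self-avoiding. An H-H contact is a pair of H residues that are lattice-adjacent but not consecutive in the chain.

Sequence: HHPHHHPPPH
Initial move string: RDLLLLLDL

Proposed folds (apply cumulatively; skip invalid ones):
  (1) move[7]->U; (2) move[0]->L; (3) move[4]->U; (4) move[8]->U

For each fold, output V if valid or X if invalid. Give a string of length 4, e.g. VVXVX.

Initial: RDLLLLLDL -> [(0, 0), (1, 0), (1, -1), (0, -1), (-1, -1), (-2, -1), (-3, -1), (-4, -1), (-4, -2), (-5, -2)]
Fold 1: move[7]->U => RDLLLLLUL VALID
Fold 2: move[0]->L => LDLLLLLUL VALID
Fold 3: move[4]->U => LDLLULLUL VALID
Fold 4: move[8]->U => LDLLULLUU VALID

Answer: VVVV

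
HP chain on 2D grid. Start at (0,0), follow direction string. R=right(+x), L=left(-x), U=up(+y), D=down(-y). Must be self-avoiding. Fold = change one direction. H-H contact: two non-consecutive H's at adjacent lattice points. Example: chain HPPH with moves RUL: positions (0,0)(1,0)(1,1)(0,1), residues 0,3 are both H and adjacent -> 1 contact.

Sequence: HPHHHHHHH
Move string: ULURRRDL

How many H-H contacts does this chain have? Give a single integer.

Answer: 1

Derivation:
Positions: [(0, 0), (0, 1), (-1, 1), (-1, 2), (0, 2), (1, 2), (2, 2), (2, 1), (1, 1)]
H-H contact: residue 5 @(1,2) - residue 8 @(1, 1)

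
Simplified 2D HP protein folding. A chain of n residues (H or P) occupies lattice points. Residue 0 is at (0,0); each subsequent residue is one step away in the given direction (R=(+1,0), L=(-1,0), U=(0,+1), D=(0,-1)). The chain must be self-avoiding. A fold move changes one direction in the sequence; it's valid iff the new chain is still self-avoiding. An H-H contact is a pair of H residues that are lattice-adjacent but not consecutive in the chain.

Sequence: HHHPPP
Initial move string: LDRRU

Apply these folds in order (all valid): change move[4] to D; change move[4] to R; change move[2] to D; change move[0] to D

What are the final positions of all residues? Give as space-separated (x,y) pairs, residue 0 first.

Answer: (0,0) (0,-1) (0,-2) (0,-3) (1,-3) (2,-3)

Derivation:
Initial moves: LDRRU
Fold: move[4]->D => LDRRD (positions: [(0, 0), (-1, 0), (-1, -1), (0, -1), (1, -1), (1, -2)])
Fold: move[4]->R => LDRRR (positions: [(0, 0), (-1, 0), (-1, -1), (0, -1), (1, -1), (2, -1)])
Fold: move[2]->D => LDDRR (positions: [(0, 0), (-1, 0), (-1, -1), (-1, -2), (0, -2), (1, -2)])
Fold: move[0]->D => DDDRR (positions: [(0, 0), (0, -1), (0, -2), (0, -3), (1, -3), (2, -3)])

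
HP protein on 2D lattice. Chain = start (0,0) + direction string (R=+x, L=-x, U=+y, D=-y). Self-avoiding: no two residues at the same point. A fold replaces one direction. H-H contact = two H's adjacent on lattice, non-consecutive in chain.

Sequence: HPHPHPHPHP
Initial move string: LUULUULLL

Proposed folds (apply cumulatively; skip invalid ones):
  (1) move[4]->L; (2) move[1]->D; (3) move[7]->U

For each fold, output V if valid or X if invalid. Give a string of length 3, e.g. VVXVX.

Initial: LUULUULLL -> [(0, 0), (-1, 0), (-1, 1), (-1, 2), (-2, 2), (-2, 3), (-2, 4), (-3, 4), (-4, 4), (-5, 4)]
Fold 1: move[4]->L => LUULLULLL VALID
Fold 2: move[1]->D => LDULLULLL INVALID (collision), skipped
Fold 3: move[7]->U => LUULLULUL VALID

Answer: VXV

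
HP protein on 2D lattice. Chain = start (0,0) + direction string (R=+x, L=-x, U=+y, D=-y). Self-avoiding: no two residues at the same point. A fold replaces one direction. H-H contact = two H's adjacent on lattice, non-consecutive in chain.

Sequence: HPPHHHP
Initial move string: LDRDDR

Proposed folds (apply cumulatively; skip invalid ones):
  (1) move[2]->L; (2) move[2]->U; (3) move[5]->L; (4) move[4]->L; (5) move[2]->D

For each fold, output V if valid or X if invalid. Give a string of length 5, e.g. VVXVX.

Answer: VXVVV

Derivation:
Initial: LDRDDR -> [(0, 0), (-1, 0), (-1, -1), (0, -1), (0, -2), (0, -3), (1, -3)]
Fold 1: move[2]->L => LDLDDR VALID
Fold 2: move[2]->U => LDUDDR INVALID (collision), skipped
Fold 3: move[5]->L => LDLDDL VALID
Fold 4: move[4]->L => LDLDLL VALID
Fold 5: move[2]->D => LDDDLL VALID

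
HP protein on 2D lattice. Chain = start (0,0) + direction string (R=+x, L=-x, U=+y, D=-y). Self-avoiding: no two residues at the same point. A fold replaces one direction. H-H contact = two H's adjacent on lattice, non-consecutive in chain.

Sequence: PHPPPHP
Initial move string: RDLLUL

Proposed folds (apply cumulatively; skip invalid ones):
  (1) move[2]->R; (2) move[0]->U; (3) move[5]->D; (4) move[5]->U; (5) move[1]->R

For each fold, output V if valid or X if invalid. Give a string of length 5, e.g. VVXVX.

Initial: RDLLUL -> [(0, 0), (1, 0), (1, -1), (0, -1), (-1, -1), (-1, 0), (-2, 0)]
Fold 1: move[2]->R => RDRLUL INVALID (collision), skipped
Fold 2: move[0]->U => UDLLUL INVALID (collision), skipped
Fold 3: move[5]->D => RDLLUD INVALID (collision), skipped
Fold 4: move[5]->U => RDLLUU VALID
Fold 5: move[1]->R => RRLLUU INVALID (collision), skipped

Answer: XXXVX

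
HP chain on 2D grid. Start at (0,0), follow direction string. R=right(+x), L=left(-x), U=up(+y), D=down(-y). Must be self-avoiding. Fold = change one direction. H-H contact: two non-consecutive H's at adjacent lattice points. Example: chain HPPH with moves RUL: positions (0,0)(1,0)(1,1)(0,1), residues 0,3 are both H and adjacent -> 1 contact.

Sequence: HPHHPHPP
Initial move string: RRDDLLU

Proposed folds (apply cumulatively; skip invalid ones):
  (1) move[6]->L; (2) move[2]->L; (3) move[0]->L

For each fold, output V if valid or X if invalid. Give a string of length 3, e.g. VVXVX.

Answer: VXX

Derivation:
Initial: RRDDLLU -> [(0, 0), (1, 0), (2, 0), (2, -1), (2, -2), (1, -2), (0, -2), (0, -1)]
Fold 1: move[6]->L => RRDDLLL VALID
Fold 2: move[2]->L => RRLDLLL INVALID (collision), skipped
Fold 3: move[0]->L => LRDDLLL INVALID (collision), skipped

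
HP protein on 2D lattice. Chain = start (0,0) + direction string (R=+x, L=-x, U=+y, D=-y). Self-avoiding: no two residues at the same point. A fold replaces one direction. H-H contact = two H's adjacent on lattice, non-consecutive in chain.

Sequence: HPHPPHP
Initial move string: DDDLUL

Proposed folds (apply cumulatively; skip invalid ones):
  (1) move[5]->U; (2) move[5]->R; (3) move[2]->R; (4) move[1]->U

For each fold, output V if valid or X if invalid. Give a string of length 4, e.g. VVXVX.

Answer: VXXX

Derivation:
Initial: DDDLUL -> [(0, 0), (0, -1), (0, -2), (0, -3), (-1, -3), (-1, -2), (-2, -2)]
Fold 1: move[5]->U => DDDLUU VALID
Fold 2: move[5]->R => DDDLUR INVALID (collision), skipped
Fold 3: move[2]->R => DDRLUU INVALID (collision), skipped
Fold 4: move[1]->U => DUDLUU INVALID (collision), skipped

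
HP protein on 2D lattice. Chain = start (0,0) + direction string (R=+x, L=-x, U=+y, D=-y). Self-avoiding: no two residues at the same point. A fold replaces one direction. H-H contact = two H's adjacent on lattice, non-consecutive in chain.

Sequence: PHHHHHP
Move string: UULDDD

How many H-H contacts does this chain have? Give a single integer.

Answer: 1

Derivation:
Positions: [(0, 0), (0, 1), (0, 2), (-1, 2), (-1, 1), (-1, 0), (-1, -1)]
H-H contact: residue 1 @(0,1) - residue 4 @(-1, 1)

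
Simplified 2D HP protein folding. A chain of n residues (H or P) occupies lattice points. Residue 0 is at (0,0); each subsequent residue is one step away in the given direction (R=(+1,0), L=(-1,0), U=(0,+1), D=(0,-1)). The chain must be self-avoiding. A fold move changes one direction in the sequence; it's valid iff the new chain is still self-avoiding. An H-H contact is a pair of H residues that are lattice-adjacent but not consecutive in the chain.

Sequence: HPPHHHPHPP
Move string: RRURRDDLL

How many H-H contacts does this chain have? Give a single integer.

Answer: 0

Derivation:
Positions: [(0, 0), (1, 0), (2, 0), (2, 1), (3, 1), (4, 1), (4, 0), (4, -1), (3, -1), (2, -1)]
No H-H contacts found.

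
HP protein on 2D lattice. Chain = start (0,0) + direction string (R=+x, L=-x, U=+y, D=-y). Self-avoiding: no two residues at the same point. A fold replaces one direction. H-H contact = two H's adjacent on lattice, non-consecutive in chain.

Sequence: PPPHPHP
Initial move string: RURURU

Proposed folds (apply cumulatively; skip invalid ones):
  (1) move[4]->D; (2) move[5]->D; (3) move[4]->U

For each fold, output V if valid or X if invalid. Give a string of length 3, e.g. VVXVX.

Initial: RURURU -> [(0, 0), (1, 0), (1, 1), (2, 1), (2, 2), (3, 2), (3, 3)]
Fold 1: move[4]->D => RURUDU INVALID (collision), skipped
Fold 2: move[5]->D => RURURD VALID
Fold 3: move[4]->U => RURUUD INVALID (collision), skipped

Answer: XVX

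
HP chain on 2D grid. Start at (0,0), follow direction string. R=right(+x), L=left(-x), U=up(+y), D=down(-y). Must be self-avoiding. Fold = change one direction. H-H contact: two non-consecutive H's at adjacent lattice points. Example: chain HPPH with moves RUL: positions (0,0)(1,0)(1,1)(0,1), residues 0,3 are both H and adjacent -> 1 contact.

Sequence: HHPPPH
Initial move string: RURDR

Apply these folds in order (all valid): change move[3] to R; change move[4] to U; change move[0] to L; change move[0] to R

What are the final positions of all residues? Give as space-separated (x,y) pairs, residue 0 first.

Answer: (0,0) (1,0) (1,1) (2,1) (3,1) (3,2)

Derivation:
Initial moves: RURDR
Fold: move[3]->R => RURRR (positions: [(0, 0), (1, 0), (1, 1), (2, 1), (3, 1), (4, 1)])
Fold: move[4]->U => RURRU (positions: [(0, 0), (1, 0), (1, 1), (2, 1), (3, 1), (3, 2)])
Fold: move[0]->L => LURRU (positions: [(0, 0), (-1, 0), (-1, 1), (0, 1), (1, 1), (1, 2)])
Fold: move[0]->R => RURRU (positions: [(0, 0), (1, 0), (1, 1), (2, 1), (3, 1), (3, 2)])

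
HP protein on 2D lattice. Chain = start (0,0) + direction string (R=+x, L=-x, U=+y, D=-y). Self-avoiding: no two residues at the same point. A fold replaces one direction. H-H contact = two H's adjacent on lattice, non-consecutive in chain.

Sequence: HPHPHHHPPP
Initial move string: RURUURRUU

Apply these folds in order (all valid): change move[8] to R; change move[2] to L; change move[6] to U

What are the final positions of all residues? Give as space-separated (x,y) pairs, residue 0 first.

Answer: (0,0) (1,0) (1,1) (0,1) (0,2) (0,3) (1,3) (1,4) (1,5) (2,5)

Derivation:
Initial moves: RURUURRUU
Fold: move[8]->R => RURUURRUR (positions: [(0, 0), (1, 0), (1, 1), (2, 1), (2, 2), (2, 3), (3, 3), (4, 3), (4, 4), (5, 4)])
Fold: move[2]->L => RULUURRUR (positions: [(0, 0), (1, 0), (1, 1), (0, 1), (0, 2), (0, 3), (1, 3), (2, 3), (2, 4), (3, 4)])
Fold: move[6]->U => RULUURUUR (positions: [(0, 0), (1, 0), (1, 1), (0, 1), (0, 2), (0, 3), (1, 3), (1, 4), (1, 5), (2, 5)])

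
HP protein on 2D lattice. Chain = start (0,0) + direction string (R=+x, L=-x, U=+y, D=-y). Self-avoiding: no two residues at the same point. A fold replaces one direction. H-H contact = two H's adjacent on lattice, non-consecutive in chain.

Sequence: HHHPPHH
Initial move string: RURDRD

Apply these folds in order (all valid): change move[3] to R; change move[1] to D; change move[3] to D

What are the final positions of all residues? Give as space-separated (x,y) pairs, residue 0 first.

Initial moves: RURDRD
Fold: move[3]->R => RURRRD (positions: [(0, 0), (1, 0), (1, 1), (2, 1), (3, 1), (4, 1), (4, 0)])
Fold: move[1]->D => RDRRRD (positions: [(0, 0), (1, 0), (1, -1), (2, -1), (3, -1), (4, -1), (4, -2)])
Fold: move[3]->D => RDRDRD (positions: [(0, 0), (1, 0), (1, -1), (2, -1), (2, -2), (3, -2), (3, -3)])

Answer: (0,0) (1,0) (1,-1) (2,-1) (2,-2) (3,-2) (3,-3)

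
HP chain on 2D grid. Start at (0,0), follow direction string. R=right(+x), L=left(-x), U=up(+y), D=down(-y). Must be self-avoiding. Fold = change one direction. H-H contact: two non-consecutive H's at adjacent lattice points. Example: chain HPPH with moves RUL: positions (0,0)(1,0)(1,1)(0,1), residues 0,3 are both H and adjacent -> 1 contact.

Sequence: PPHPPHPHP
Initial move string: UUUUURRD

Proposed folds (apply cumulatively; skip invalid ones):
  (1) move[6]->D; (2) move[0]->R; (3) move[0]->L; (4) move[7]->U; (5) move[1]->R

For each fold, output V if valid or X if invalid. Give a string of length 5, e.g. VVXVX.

Initial: UUUUURRD -> [(0, 0), (0, 1), (0, 2), (0, 3), (0, 4), (0, 5), (1, 5), (2, 5), (2, 4)]
Fold 1: move[6]->D => UUUUURDD VALID
Fold 2: move[0]->R => RUUUURDD VALID
Fold 3: move[0]->L => LUUUURDD VALID
Fold 4: move[7]->U => LUUUURDU INVALID (collision), skipped
Fold 5: move[1]->R => LRUUURDD INVALID (collision), skipped

Answer: VVVXX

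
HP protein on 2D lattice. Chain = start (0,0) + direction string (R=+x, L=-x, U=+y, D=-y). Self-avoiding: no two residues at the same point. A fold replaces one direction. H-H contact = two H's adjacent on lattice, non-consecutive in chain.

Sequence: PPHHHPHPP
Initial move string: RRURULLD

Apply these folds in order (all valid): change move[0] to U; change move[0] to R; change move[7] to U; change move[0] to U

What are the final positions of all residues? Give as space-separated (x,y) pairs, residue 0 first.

Answer: (0,0) (0,1) (1,1) (1,2) (2,2) (2,3) (1,3) (0,3) (0,4)

Derivation:
Initial moves: RRURULLD
Fold: move[0]->U => URURULLD (positions: [(0, 0), (0, 1), (1, 1), (1, 2), (2, 2), (2, 3), (1, 3), (0, 3), (0, 2)])
Fold: move[0]->R => RRURULLD (positions: [(0, 0), (1, 0), (2, 0), (2, 1), (3, 1), (3, 2), (2, 2), (1, 2), (1, 1)])
Fold: move[7]->U => RRURULLU (positions: [(0, 0), (1, 0), (2, 0), (2, 1), (3, 1), (3, 2), (2, 2), (1, 2), (1, 3)])
Fold: move[0]->U => URURULLU (positions: [(0, 0), (0, 1), (1, 1), (1, 2), (2, 2), (2, 3), (1, 3), (0, 3), (0, 4)])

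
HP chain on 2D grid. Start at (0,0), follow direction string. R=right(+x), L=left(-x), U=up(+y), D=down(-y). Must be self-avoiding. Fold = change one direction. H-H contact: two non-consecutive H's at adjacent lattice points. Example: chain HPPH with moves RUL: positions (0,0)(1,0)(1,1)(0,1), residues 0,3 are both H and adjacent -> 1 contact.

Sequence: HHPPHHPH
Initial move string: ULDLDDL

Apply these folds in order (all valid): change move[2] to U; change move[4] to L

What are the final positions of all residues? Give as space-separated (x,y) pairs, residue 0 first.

Initial moves: ULDLDDL
Fold: move[2]->U => ULULDDL (positions: [(0, 0), (0, 1), (-1, 1), (-1, 2), (-2, 2), (-2, 1), (-2, 0), (-3, 0)])
Fold: move[4]->L => ULULLDL (positions: [(0, 0), (0, 1), (-1, 1), (-1, 2), (-2, 2), (-3, 2), (-3, 1), (-4, 1)])

Answer: (0,0) (0,1) (-1,1) (-1,2) (-2,2) (-3,2) (-3,1) (-4,1)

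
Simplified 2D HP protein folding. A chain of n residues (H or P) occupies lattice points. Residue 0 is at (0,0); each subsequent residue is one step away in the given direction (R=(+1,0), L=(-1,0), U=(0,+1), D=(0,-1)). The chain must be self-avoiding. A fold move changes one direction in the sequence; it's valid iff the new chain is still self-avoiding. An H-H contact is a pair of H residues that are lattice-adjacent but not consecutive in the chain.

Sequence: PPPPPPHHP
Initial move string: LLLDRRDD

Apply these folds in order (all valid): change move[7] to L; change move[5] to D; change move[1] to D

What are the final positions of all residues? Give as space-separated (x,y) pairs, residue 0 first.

Initial moves: LLLDRRDD
Fold: move[7]->L => LLLDRRDL (positions: [(0, 0), (-1, 0), (-2, 0), (-3, 0), (-3, -1), (-2, -1), (-1, -1), (-1, -2), (-2, -2)])
Fold: move[5]->D => LLLDRDDL (positions: [(0, 0), (-1, 0), (-2, 0), (-3, 0), (-3, -1), (-2, -1), (-2, -2), (-2, -3), (-3, -3)])
Fold: move[1]->D => LDLDRDDL (positions: [(0, 0), (-1, 0), (-1, -1), (-2, -1), (-2, -2), (-1, -2), (-1, -3), (-1, -4), (-2, -4)])

Answer: (0,0) (-1,0) (-1,-1) (-2,-1) (-2,-2) (-1,-2) (-1,-3) (-1,-4) (-2,-4)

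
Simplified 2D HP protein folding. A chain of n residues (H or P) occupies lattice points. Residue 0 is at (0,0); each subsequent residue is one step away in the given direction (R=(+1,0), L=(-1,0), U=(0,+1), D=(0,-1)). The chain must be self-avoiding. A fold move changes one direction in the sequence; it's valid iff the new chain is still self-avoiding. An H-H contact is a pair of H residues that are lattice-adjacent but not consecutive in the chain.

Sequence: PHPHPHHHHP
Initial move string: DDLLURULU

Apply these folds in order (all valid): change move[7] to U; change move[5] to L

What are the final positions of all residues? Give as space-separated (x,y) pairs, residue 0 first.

Answer: (0,0) (0,-1) (0,-2) (-1,-2) (-2,-2) (-2,-1) (-3,-1) (-3,0) (-3,1) (-3,2)

Derivation:
Initial moves: DDLLURULU
Fold: move[7]->U => DDLLURUUU (positions: [(0, 0), (0, -1), (0, -2), (-1, -2), (-2, -2), (-2, -1), (-1, -1), (-1, 0), (-1, 1), (-1, 2)])
Fold: move[5]->L => DDLLULUUU (positions: [(0, 0), (0, -1), (0, -2), (-1, -2), (-2, -2), (-2, -1), (-3, -1), (-3, 0), (-3, 1), (-3, 2)])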